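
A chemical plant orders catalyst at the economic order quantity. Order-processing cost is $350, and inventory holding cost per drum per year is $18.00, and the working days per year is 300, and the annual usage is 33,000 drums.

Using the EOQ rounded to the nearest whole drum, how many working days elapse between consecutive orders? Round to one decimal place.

10.3 days

EOQ = √(2DS/H) = √(2 × 33,000 × 350 / 18)
    = √(1,283,333.33) ≈ 1,132.84 → Q = 1,133 drums
Cycle time = (working days × Q)/D = (300 × 1,133) / 33,000 = 10.300 days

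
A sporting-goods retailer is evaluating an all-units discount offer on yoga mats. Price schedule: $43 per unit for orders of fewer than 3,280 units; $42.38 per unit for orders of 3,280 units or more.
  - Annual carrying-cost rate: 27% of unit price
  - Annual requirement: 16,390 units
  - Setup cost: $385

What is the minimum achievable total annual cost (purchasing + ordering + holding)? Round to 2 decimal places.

H₁ = 27%×$43 = $11.6100;  H₂ = 27%×$42.38 = $11.4426
EOQ₁ = √(2×16,390×385/11.6100) = 1,042.60  (< 3,280, feasible at tier 1)
EOQ₂ = √(2×16,390×385/11.4426) = 1,050.20  (< 3,280 → use Q = 3,280 at tier-2 price)
TC(tier 1 (EOQ₁), Q≈1,042.6) = $716,874.61
TC(tier 2, Q≈3,280.0) = $715,297.89
Minimum at tier 2: $715,297.89

$715,297.89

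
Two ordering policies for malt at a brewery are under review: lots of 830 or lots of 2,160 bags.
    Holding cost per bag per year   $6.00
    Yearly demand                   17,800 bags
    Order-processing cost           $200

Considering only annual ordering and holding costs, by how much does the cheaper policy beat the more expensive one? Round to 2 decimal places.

$1,348.99

TC(Q) = (D/Q)S + (Q/2)H
TC(830) = (17,800/830)×200 + (830/2)×6 = $6,779.16
TC(2,160) = (17,800/2,160)×200 + (2,160/2)×6 = $8,128.15
Lots of 830 are cheaper by $1,348.99.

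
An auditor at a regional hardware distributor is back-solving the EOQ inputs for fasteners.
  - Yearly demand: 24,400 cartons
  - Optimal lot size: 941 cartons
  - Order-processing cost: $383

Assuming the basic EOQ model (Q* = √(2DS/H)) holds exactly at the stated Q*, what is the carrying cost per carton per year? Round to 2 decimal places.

Since Q* = (2DS/H)^½, squaring gives Q*²·H = 2DS.
H = 2DS / Q² = 2 × 24,400 × 383 / 941² = 21.1076

$21.11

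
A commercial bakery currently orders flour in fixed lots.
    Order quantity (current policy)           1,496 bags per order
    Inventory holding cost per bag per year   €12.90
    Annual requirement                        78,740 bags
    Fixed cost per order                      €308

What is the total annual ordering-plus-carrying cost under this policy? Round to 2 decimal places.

Ordering: D/Q × S = 78,740/1,496 × €308 = €16,211.18
Holding:  Q/2 × H = 1,496/2 × €12.9 = €9,649.20
Total = €16,211.18 + €9,649.20 = €25,860.38

€25,860.38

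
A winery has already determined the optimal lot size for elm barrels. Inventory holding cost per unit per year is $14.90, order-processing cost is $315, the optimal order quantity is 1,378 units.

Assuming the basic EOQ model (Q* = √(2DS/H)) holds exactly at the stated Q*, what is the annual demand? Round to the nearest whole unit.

44,910 units per year

EOQ relation: Q² = 2DS/H, so rearrange for the unknown.
D = Q²H / (2S) = 1,378² × 14.9 / (2 × 315) = 44,910.11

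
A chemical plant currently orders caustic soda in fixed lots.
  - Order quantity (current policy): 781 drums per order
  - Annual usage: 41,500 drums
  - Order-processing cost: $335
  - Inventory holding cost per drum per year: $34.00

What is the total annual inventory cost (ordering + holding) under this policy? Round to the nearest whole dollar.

Annual ordering cost = (D/Q)·S = (41,500/781) × 335 = $17,800.90
Annual holding cost  = (Q/2)·H = (781/2) × 34 = $13,277.00
Total = $17,800.90 + $13,277.00 = $31,077.90

$31,078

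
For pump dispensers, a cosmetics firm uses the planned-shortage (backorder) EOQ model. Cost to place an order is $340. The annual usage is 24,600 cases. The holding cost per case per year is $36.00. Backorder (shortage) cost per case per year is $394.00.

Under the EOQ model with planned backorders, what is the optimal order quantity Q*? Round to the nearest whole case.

Q* = √(2DS/H) · √((H + b)/b)
   = √(2 × 24,600 × 340 / 36) · √((36 + 394) / 394)
   = 681.665 × 1.0447 ≈ 712.13

712 cases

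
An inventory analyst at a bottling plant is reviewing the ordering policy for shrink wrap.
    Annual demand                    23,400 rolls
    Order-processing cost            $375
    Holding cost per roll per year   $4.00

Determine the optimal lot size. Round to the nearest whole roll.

2,095 rolls

Optimal lot size Q* = (2 × 23,400 × $375 / $4)^½ ≈ 2,094.64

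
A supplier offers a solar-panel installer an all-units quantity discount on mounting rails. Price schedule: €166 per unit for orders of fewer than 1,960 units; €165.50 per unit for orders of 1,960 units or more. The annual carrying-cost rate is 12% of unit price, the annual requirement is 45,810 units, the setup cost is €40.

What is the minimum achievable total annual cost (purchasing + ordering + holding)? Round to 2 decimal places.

€7,601,952.70

H₁ = 12%×€166 = €19.9200;  H₂ = 12%×€165.50 = €19.8600
EOQ₁ = √(2×45,810×40/19.9200) = 428.92  (< 1,960, feasible at tier 1)
EOQ₂ = √(2×45,810×40/19.8600) = 429.57  (< 1,960 → use Q = 1,960 at tier-2 price)
TC(tier 1 (EOQ₁), Q≈428.9) = €7,613,004.17
TC(tier 2, Q≈1,960.0) = €7,601,952.70
Minimum at tier 2: €7,601,952.70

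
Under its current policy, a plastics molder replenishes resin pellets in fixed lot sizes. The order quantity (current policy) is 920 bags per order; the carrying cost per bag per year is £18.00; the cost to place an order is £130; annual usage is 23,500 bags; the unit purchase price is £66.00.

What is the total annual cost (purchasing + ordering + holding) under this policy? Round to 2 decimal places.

£1,562,600.65

Ordering: D/Q × S = 23,500/920 × £130 = £3,320.65
Holding:  Q/2 × H = 920/2 × £18 = £8,280.00
Purchase cost = D·C = 23,500 × 66 = £1,551,000.00
Total = £3,320.65 + £8,280.00 + £1,551,000.00 = £1,562,600.65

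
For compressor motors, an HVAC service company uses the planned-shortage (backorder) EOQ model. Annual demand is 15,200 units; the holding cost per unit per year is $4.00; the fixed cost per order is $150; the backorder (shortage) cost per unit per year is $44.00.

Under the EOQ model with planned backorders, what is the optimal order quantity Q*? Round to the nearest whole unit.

Q* = √(2DS/H) · √((H + b)/b)
   = √(2 × 15,200 × 150 / 4) · √((4 + 44) / 44)
   = 1,067.708 × 1.0445 ≈ 1,115.18

1,115 units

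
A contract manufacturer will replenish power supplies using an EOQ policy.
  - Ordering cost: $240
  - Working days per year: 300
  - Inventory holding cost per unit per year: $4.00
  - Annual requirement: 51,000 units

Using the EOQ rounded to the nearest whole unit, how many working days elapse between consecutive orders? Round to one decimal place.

Optimal lot size Q* = (2 × 51,000 × $240 / $4)^½ ≈ 2,473.86 → Q = 2,474 units
Days between orders = 300 / (D/Q) = 300 / 20.614 ≈ 14.553

14.6 days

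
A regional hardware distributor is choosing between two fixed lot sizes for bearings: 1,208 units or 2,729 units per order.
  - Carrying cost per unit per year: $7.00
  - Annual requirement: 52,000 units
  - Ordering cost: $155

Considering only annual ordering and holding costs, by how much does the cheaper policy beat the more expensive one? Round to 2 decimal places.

Annual cost at Q: ordering D·S/Q plus holding Q·H/2.
TC(1,208) = (52,000/1,208)×155 + (1,208/2)×7 = $10,900.19
TC(2,729) = (52,000/2,729)×155 + (2,729/2)×7 = $12,504.96
Lots of 1,208 are cheaper by $1,604.78.

$1,604.78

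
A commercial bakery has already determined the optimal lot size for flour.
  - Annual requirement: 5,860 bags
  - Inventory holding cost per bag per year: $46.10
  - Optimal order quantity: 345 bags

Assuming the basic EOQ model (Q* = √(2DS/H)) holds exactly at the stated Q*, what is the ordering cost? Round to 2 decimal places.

EOQ relation: Q² = 2DS/H, so rearrange for the unknown.
S = Q²H / (2D) = 345² × 46.1 / (2 × 5,860) = 468.1785

$468.18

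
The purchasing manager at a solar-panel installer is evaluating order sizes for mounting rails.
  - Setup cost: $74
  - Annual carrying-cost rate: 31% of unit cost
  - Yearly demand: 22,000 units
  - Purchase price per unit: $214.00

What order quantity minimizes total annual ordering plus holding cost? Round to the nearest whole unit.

222 units

Holding cost per unit per year: H = 31% × $214 = $66.3400
2DS/H = 2·22,000·74/66.34 = 49,080.49
EOQ = √49,080.49 ≈ 221.54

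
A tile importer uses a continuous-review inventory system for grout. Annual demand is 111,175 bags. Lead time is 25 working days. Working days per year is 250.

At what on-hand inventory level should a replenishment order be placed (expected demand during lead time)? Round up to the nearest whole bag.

Daily demand d = 111,175 / 250 = 444.700 bags/day
Demand during lead time = 444.700 × 25 = 11,117.50
Reorder point = 11,117.50 → round up

11,118 bags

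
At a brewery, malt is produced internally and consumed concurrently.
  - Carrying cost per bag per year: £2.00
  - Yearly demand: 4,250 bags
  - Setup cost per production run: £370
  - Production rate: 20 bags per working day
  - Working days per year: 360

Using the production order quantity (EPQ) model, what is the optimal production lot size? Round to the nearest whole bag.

1,959 bags

Daily demand d = 4,250/360 = 11.806; p = 20; 1 − d/p = 0.40972
EPQ = √(2DS / (H(1 − d/p)))
    = √(2 × 4,250 × 370 / (2 × 0.40972)) ≈ 1,959.07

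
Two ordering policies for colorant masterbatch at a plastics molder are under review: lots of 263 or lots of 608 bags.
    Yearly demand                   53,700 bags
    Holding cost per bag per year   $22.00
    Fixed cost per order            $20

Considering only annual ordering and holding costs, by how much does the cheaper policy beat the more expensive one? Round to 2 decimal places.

TC(Q) = (D/Q)S + (Q/2)H
TC(263) = (53,700/263)×20 + (263/2)×22 = $6,976.65
TC(608) = (53,700/608)×20 + (608/2)×22 = $8,454.45
|ΔTC| = |$6,976.65 − $8,454.45| = $1,477.80

$1,477.80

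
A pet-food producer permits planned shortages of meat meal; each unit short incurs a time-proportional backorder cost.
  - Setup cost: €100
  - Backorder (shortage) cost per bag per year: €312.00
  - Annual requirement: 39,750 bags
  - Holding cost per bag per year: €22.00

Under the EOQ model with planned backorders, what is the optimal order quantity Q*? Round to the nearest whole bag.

Q* = √(2DS/H) · √((H + b)/b)
   = √(2 × 39,750 × 100 / 22) · √((22 + 312) / 312)
   = 601.135 × 1.0347 ≈ 621.97

622 bags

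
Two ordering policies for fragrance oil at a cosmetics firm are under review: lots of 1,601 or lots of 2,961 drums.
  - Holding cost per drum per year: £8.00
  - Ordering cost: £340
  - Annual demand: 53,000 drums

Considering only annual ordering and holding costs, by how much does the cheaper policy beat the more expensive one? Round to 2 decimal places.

£270.32

TC(Q) = (D/Q)S + (Q/2)H
TC(1,601) = (53,000/1,601)×340 + (1,601/2)×8 = £17,659.47
TC(2,961) = (53,000/2,961)×340 + (2,961/2)×8 = £17,929.78
Lots of 1,601 are cheaper by £270.32.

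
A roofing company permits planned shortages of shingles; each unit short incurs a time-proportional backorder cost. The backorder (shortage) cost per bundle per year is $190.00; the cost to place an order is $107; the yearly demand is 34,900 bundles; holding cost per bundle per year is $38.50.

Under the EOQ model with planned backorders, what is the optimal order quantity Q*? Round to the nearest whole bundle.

Basic EOQ = √(2·34,900·107/38.5) = 440.443
Backorder adjustment √((H+b)/b) = √((38.5+190)/190) = 1.0966
Q* = 440.443 × 1.0966 ≈ 483.01

483 bundles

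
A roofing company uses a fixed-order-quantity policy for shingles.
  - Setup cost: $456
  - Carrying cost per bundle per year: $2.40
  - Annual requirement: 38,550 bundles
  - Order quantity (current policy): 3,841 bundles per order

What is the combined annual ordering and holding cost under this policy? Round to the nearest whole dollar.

$9,186

Annual ordering cost = (D/Q)·S = (38,550/3,841) × 456 = $4,576.62
Annual holding cost  = (Q/2)·H = (3,841/2) × 2.4 = $4,609.20
Total = $4,576.62 + $4,609.20 = $9,185.82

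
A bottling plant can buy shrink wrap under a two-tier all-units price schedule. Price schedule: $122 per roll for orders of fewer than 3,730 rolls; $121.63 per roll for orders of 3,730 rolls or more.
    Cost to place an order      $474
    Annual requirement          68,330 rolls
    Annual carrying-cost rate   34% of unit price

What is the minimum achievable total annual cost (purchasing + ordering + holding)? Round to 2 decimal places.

$8,388,095.73

H₁ = 34%×$122 = $41.4800;  H₂ = 34%×$121.63 = $41.3542
EOQ₁ = √(2×68,330×474/41.4800) = 1,249.66  (< 3,730, feasible at tier 1)
EOQ₂ = √(2×68,330×474/41.3542) = 1,251.56  (< 3,730 → use Q = 3,730 at tier-2 price)
TC(tier 1 (EOQ₁), Q≈1,249.7) = $8,388,095.73
TC(tier 2, Q≈3,730.0) = $8,396,786.71
Minimum at tier 1 (EOQ₁): $8,388,095.73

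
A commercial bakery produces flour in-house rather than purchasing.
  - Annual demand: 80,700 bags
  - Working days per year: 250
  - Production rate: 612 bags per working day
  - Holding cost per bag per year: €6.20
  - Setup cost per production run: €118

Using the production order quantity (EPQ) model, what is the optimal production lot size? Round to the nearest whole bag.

2,550 bags

Daily demand d = 80,700/250 = 322.800; p = 612; 1 − d/p = 0.47255
EPQ = √(2DS / (H(1 − d/p)))
    = √(2 × 80,700 × 118 / (6.2 × 0.47255)) ≈ 2,549.61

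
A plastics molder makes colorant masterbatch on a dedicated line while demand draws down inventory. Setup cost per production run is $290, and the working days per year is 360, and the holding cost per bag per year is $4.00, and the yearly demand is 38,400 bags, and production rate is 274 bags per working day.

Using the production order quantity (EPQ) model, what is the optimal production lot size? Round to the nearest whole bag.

d = 38,400/360 = 106.6667 bags/day;  effective holding cost H(1 − d/p) = 4·(1 − 106.6667/274) = 2.44282
Q* = √(2DS / H_eff) = √(2·38,400·290 / 2.44282) ≈ 3,019.49

3,019 bags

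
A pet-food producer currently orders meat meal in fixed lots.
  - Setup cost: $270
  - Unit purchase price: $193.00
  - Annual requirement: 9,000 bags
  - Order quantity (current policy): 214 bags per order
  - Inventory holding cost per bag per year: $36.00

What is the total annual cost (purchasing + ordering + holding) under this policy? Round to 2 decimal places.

Ordering: D/Q × S = 9,000/214 × $270 = $11,355.14
Holding:  Q/2 × H = 214/2 × $36 = $3,852.00
Purchase cost = D·C = 9,000 × 193 = $1,737,000.00
Total = $11,355.14 + $3,852.00 + $1,737,000.00 = $1,752,207.14

$1,752,207.14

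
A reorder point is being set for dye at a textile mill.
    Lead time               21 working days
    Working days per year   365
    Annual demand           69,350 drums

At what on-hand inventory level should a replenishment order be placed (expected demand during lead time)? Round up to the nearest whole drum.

Daily demand d = 69,350 / 365 = 190.000 drums/day
Demand during lead time = 190.000 × 21 = 3,990.00
Reorder point = 3,990.00 → round up

3,990 drums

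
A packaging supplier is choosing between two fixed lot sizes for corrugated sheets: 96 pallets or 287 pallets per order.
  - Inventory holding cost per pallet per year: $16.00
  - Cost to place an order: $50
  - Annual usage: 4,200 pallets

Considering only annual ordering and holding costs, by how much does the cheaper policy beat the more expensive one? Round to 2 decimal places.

TC(Q) = (D/Q)S + (Q/2)H
TC(96) = (4,200/96)×50 + (96/2)×16 = $2,955.50
TC(287) = (4,200/287)×50 + (287/2)×16 = $3,027.71
Cheaper: Q = 96.  Difference = $72.21

$72.21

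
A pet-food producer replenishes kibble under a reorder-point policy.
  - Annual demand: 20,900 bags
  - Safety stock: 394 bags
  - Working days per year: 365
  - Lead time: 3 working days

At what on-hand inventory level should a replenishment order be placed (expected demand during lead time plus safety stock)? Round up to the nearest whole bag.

566 bags

Daily demand d = 20,900 / 365 = 57.260 bags/day
Demand during lead time = 57.260 × 3 = 171.78
Reorder point = 171.78 + 394 = 565.78 → round up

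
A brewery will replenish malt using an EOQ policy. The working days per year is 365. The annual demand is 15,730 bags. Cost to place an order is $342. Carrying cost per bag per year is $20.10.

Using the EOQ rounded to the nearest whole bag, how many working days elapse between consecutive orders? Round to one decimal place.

17.0 days

Optimal lot size Q* = (2 × 15,730 × $342 / $20.1)^½ ≈ 731.63 → Q = 732 bags
T = Q/D × 365 days = 732/15,730 × 365 = 16.985 days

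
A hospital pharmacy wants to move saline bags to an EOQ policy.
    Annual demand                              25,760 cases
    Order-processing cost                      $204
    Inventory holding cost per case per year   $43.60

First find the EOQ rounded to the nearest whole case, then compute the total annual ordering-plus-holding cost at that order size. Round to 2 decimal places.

Q* = √(2·D·S / H) = √(2·25,760·204 / 43.6) = √241,056.9 ≈ 490.98 → Q = 491 cases
Ordering: D/Q × S = 25,760/491 × $204 = $10,702.73
Holding:  Q/2 × H = 491/2 × $43.6 = $10,703.80
Total = $10,702.73 + $10,703.80 = $21,406.53

$21,406.53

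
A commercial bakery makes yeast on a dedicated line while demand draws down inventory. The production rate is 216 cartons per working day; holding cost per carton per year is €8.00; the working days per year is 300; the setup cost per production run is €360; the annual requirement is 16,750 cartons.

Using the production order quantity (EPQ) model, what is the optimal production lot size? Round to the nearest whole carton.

d = 16,750/300 = 55.8333 cartons/day;  effective holding cost H(1 − d/p) = 8·(1 − 55.8333/216) = 5.93210
Q* = √(2DS / H_eff) = √(2·16,750·360 / 5.93210) ≈ 1,425.84

1,426 cartons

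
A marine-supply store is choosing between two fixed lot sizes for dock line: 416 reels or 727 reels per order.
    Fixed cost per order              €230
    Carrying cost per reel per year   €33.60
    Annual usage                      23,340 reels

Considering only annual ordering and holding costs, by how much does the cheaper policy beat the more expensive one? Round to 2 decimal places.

TC(Q) = (D/Q)S + (Q/2)H
TC(416) = (23,340/416)×230 + (416/2)×33.6 = €19,893.13
TC(727) = (23,340/727)×230 + (727/2)×33.6 = €19,597.64
Lots of 727 are cheaper by €295.48.

€295.48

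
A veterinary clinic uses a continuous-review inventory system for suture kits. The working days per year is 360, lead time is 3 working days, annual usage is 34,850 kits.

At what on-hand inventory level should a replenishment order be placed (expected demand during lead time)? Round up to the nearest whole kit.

Daily demand d = 34,850 / 360 = 96.806 kits/day
Demand during lead time = 96.806 × 3 = 290.42
Reorder point = 290.42 → round up

291 kits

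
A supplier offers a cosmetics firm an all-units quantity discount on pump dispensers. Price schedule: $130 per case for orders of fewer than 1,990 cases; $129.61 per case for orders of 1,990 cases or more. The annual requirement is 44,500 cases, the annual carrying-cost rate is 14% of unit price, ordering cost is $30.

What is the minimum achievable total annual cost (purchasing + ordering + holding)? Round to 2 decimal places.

$5,786,370.53

H₁ = 14%×$130 = $18.2000;  H₂ = 14%×$129.61 = $18.1454
EOQ₁ = √(2×44,500×30/18.2000) = 383.02  (< 1,990, feasible at tier 1)
EOQ₂ = √(2×44,500×30/18.1454) = 383.59  (< 1,990 → use Q = 1,990 at tier-2 price)
TC(tier 1 (EOQ₁), Q≈383.0) = $5,791,970.94
TC(tier 2, Q≈1,990.0) = $5,786,370.53
Minimum at tier 2: $5,786,370.53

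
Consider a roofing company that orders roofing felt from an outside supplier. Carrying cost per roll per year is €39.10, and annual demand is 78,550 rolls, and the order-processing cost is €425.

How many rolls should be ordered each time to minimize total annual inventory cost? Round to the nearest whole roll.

1,307 rolls

2DS/H = 2·78,550·425/39.1 = 1,707,608.70
EOQ = √1,707,608.70 ≈ 1,306.76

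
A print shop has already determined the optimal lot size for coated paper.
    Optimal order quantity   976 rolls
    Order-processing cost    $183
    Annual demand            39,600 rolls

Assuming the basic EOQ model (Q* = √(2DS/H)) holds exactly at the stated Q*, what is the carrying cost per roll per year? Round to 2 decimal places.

From Q* = √(2DS/H) ⇒ Q*² = 2DS/H.
H = 2DS / Q² = 2 × 39,600 × 183 / 976² = 15.2152

$15.22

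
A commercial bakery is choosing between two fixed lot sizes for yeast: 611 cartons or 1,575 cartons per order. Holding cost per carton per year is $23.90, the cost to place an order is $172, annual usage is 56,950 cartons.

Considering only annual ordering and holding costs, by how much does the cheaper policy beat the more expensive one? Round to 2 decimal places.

$1,707.35

Annual cost at Q: ordering D·S/Q plus holding Q·H/2.
TC(611) = (56,950/611)×172 + (611/2)×23.9 = $23,333.20
TC(1,575) = (56,950/1,575)×172 + (1,575/2)×23.9 = $25,040.55
|ΔTC| = |$23,333.20 − $25,040.55| = $1,707.35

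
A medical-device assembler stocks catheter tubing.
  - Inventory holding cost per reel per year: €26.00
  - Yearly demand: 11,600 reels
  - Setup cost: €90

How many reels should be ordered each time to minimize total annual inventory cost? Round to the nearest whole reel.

283 reels

EOQ = √(2DS/H) = √(2 × 11,600 × 90 / 26)
    = √(80,307.69) ≈ 283.39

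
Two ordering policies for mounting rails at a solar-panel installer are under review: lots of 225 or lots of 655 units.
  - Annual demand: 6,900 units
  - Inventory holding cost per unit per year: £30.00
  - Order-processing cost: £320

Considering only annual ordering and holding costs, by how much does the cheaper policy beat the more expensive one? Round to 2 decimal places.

£7.66

Annual cost at Q: ordering D·S/Q plus holding Q·H/2.
TC(225) = (6,900/225)×320 + (225/2)×30 = £13,188.33
TC(655) = (6,900/655)×320 + (655/2)×30 = £13,195.99
|ΔTC| = |£13,188.33 − £13,195.99| = £7.66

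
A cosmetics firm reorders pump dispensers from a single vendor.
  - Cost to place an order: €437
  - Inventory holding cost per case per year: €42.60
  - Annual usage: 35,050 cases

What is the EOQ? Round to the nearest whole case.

848 cases

EOQ = √(2DS/H) = √(2 × 35,050 × 437 / 42.6)
    = √(719,100.94) ≈ 848.00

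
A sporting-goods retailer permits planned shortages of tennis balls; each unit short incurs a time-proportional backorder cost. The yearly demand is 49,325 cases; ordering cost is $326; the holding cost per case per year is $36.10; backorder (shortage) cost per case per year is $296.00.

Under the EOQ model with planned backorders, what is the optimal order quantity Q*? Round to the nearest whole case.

Basic EOQ = √(2·49,325·326/36.1) = 943.852
Backorder adjustment √((H+b)/b) = √((36.1+296)/296) = 1.0592
Q* = 943.852 × 1.0592 ≈ 999.75

1,000 cases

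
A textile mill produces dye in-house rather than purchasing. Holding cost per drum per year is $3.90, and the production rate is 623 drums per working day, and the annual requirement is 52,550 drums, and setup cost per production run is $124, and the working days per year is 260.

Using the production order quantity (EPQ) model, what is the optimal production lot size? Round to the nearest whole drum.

Daily demand d = 52,550/260 = 202.115; p = 623; 1 − d/p = 0.67558
EPQ = √(2DS / (H(1 − d/p)))
    = √(2 × 52,550 × 124 / (3.9 × 0.67558)) ≈ 2,224.04

2,224 drums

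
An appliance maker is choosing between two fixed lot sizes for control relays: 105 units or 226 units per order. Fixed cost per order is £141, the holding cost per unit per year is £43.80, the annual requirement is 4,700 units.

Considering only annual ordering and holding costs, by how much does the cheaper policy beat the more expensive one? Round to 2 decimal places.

Annual cost at Q: ordering D·S/Q plus holding Q·H/2.
TC(105) = (4,700/105)×141 + (105/2)×43.8 = £8,610.93
TC(226) = (4,700/226)×141 + (226/2)×43.8 = £7,881.70
Cheaper: Q = 226.  Difference = £729.23

£729.23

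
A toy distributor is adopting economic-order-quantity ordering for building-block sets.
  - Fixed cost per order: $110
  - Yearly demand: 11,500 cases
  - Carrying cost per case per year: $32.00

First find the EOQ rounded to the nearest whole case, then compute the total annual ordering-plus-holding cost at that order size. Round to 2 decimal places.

$8,997.78

Q* = √(2·D·S / H) = √(2·11,500·110 / 32) = √79,062.5 ≈ 281.18 → Q = 281 cases
Orders/yr = 11,500/281 = 40.925; ordering cost = 40.925 × $110 = $4,501.78
Average inventory = 281/2 = 140.5; holding cost = 140.5 × $32 = $4,496.00
Total = $4,501.78 + $4,496.00 = $8,997.78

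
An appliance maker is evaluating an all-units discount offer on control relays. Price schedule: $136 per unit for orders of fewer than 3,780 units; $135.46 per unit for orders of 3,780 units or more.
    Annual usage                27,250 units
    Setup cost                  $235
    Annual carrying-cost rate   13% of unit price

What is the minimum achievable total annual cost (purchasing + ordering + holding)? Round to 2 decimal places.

H₁ = 13%×$136 = $17.6800;  H₂ = 13%×$135.46 = $17.6098
EOQ₁ = √(2×27,250×235/17.6800) = 851.12  (< 3,780, feasible at tier 1)
EOQ₂ = √(2×27,250×235/17.6098) = 852.82  (< 3,780 → use Q = 3,780 at tier-2 price)
TC(tier 1 (EOQ₁), Q≈851.1) = $3,721,047.81
TC(tier 2, Q≈3,780.0) = $3,726,261.64
Minimum at tier 1 (EOQ₁): $3,721,047.81

$3,721,047.81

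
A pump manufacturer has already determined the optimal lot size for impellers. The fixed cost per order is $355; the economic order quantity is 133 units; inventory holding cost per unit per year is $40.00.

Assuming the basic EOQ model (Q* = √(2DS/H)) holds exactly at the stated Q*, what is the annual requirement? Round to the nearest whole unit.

Since Q* = (2DS/H)^½, squaring gives Q*²·H = 2DS.
D = Q²H / (2S) = 133² × 40 / (2 × 355) = 996.56

997 units per year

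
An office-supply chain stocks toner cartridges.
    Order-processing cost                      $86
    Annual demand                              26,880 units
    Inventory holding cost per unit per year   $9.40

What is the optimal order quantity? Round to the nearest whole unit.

2DS/H = 2·26,880·86/9.4 = 491,846.81
EOQ = √491,846.81 ≈ 701.32

701 units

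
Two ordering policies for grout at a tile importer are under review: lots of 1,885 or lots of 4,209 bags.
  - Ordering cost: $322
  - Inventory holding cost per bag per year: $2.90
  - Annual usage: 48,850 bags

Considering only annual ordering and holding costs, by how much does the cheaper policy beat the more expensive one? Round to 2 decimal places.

$1,237.71

TC(Q) = (D/Q)S + (Q/2)H
TC(1,885) = (48,850/1,885)×322 + (1,885/2)×2.9 = $11,077.92
TC(4,209) = (48,850/4,209)×322 + (4,209/2)×2.9 = $9,840.21
Cheaper: Q = 4,209.  Difference = $1,237.71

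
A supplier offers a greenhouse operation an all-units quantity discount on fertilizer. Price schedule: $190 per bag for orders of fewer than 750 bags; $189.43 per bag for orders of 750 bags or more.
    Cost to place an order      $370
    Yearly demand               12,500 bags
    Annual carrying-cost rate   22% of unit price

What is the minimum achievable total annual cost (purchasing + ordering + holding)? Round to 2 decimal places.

H₁ = 22%×$190 = $41.8000;  H₂ = 22%×$189.43 = $41.6746
EOQ₁ = √(2×12,500×370/41.8000) = 470.42  (< 750, feasible at tier 1)
EOQ₂ = √(2×12,500×370/41.6746) = 471.12  (< 750 → use Q = 750 at tier-2 price)
TC(tier 1 (EOQ₁), Q≈470.4) = $2,394,663.42
TC(tier 2, Q≈750.0) = $2,389,669.64
Minimum at tier 2: $2,389,669.64

$2,389,669.64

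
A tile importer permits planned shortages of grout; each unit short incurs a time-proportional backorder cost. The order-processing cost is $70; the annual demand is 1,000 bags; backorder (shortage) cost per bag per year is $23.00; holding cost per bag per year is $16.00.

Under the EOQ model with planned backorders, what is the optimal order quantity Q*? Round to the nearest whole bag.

122 bags

Basic EOQ = √(2·1,000·70/16) = 93.541
Backorder adjustment √((H+b)/b) = √((16+23)/23) = 1.3022
Q* = 93.541 × 1.3022 ≈ 121.81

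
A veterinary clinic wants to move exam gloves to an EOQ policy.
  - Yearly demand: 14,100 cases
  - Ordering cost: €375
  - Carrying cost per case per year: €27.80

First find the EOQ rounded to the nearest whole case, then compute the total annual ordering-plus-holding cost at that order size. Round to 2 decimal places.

€17,145.99

EOQ = √(2DS/H) = √(2 × 14,100 × 375 / 27.8)
    = √(380,395.68) ≈ 616.76 → Q = 617 cases
Annual ordering cost = (D/Q)·S = (14,100/617) × 375 = €8,569.69
Annual holding cost  = (Q/2)·H = (617/2) × 27.8 = €8,576.30
Total = €8,569.69 + €8,576.30 = €17,145.99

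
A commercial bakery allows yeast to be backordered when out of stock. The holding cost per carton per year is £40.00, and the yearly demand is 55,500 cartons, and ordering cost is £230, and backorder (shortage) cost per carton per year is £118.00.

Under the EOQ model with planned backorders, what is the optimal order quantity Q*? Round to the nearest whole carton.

924 cartons

Basic EOQ = √(2·55,500·230/40) = 798.906
Backorder adjustment √((H+b)/b) = √((40+118)/118) = 1.1571
Q* = 798.906 × 1.1571 ≈ 924.45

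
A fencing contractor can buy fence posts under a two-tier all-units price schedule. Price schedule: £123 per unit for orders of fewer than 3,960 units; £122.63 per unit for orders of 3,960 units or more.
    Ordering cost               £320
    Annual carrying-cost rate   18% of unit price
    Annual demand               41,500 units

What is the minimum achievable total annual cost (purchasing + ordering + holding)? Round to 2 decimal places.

£5,128,749.50

H₁ = 18%×£123 = £22.1400;  H₂ = 18%×£122.63 = £22.0734
EOQ₁ = √(2×41,500×320/22.1400) = 1,095.28  (< 3,960, feasible at tier 1)
EOQ₂ = √(2×41,500×320/22.0734) = 1,096.93  (< 3,960 → use Q = 3,960 at tier-2 price)
TC(tier 1 (EOQ₁), Q≈1,095.3) = £5,128,749.50
TC(tier 2, Q≈3,960.0) = £5,136,203.87
Minimum at tier 1 (EOQ₁): £5,128,749.50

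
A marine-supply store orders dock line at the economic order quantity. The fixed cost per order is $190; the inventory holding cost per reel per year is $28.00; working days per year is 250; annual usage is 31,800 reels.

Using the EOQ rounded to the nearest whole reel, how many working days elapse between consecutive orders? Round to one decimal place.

5.2 days

EOQ = √(2DS/H) = √(2 × 31,800 × 190 / 28)
    = √(431,571.43) ≈ 656.94 → Q = 657 reels
T = Q/D × 250 days = 657/31,800 × 250 = 5.165 days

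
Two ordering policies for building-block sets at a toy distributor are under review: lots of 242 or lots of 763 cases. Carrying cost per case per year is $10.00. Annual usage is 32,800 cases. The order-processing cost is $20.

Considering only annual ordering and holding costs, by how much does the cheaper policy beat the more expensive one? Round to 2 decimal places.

For each Q, cost = (D/Q)·S + (Q/2)·H.
TC(242) = (32,800/242)×20 + (242/2)×10 = $3,920.74
TC(763) = (32,800/763)×20 + (763/2)×10 = $4,674.76
|ΔTC| = |$3,920.74 − $4,674.76| = $754.02

$754.02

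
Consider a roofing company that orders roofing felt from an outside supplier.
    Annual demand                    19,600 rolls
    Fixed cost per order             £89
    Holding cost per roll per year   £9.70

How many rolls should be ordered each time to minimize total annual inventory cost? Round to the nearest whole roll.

Q* = √(2·D·S / H) = √(2·19,600·89 / 9.7) = √359,670.1 ≈ 599.73

600 rolls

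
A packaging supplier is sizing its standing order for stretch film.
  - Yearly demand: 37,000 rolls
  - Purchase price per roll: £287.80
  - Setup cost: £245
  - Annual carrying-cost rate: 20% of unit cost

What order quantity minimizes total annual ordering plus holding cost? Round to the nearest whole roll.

H = i·C = 0.2 × £287.8 = £57.5600 per roll-year
Optimal lot size Q* = (2 × 37,000 × £245 / £57.56)^½ ≈ 561.23

561 rolls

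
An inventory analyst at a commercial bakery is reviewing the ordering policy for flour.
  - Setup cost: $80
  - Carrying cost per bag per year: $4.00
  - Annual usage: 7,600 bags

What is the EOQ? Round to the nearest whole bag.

551 bags

2DS/H = 2·7,600·80/4 = 304,000.00
EOQ = √304,000.00 ≈ 551.36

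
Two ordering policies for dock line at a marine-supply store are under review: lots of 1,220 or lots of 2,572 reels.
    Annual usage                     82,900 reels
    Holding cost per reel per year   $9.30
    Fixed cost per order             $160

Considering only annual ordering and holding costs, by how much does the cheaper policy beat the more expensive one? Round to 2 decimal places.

$571.75

Annual cost at Q: ordering D·S/Q plus holding Q·H/2.
TC(1,220) = (82,900/1,220)×160 + (1,220/2)×9.3 = $16,545.13
TC(2,572) = (82,900/2,572)×160 + (2,572/2)×9.3 = $17,116.88
|ΔTC| = |$16,545.13 − $17,116.88| = $571.75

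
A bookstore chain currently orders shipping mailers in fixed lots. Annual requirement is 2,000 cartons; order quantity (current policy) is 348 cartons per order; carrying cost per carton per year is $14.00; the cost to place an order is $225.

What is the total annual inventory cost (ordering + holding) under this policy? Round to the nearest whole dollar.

$3,729

Ordering: D/Q × S = 2,000/348 × $225 = $1,293.10
Holding:  Q/2 × H = 348/2 × $14 = $2,436.00
Total = $1,293.10 + $2,436.00 = $3,729.10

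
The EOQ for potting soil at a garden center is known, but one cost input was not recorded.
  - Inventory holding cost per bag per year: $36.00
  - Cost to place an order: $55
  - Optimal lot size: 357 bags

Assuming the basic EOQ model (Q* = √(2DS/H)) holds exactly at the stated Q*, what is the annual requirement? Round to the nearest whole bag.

Since Q* = (2DS/H)^½, squaring gives Q*²·H = 2DS.
D = Q²H / (2S) = 357² × 36 / (2 × 55) = 41,710.58

41,711 bags per year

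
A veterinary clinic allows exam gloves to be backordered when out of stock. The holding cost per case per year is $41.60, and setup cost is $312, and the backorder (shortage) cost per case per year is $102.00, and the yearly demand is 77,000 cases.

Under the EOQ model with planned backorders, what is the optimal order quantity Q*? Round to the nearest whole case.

1,275 cases

Q* = √(2DS/H) · √((H + b)/b)
   = √(2 × 77,000 × 312 / 41.6) · √((41.6 + 102) / 102)
   = 1,074.709 × 1.1865 ≈ 1,275.17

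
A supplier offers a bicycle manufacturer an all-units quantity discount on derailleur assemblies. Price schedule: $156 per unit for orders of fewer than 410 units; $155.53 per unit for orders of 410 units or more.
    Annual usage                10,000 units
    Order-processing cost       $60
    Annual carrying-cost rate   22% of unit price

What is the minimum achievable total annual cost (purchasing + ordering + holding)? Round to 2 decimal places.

H₁ = 22%×$156 = $34.3200;  H₂ = 22%×$155.53 = $34.2166
EOQ₁ = √(2×10,000×60/34.3200) = 186.99  (< 410, feasible at tier 1)
EOQ₂ = √(2×10,000×60/34.2166) = 187.27  (< 410 → use Q = 410 at tier-2 price)
TC(tier 1 (EOQ₁), Q≈187.0) = $1,566,417.48
TC(tier 2, Q≈410.0) = $1,563,777.82
Minimum at tier 2: $1,563,777.82

$1,563,777.82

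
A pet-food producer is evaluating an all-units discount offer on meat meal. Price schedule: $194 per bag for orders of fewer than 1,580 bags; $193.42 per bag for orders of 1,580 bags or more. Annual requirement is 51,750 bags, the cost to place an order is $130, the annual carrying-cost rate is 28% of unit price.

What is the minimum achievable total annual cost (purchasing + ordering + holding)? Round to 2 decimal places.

H₁ = 28%×$194 = $54.3200;  H₂ = 28%×$193.42 = $54.1576
EOQ₁ = √(2×51,750×130/54.3200) = 497.69  (< 1,580, feasible at tier 1)
EOQ₂ = √(2×51,750×130/54.1576) = 498.44  (< 1,580 → use Q = 1,580 at tier-2 price)
TC(tier 1 (EOQ₁), Q≈497.7) = $10,066,534.71
TC(tier 2, Q≈1,580.0) = $10,056,527.42
Minimum at tier 2: $10,056,527.42

$10,056,527.42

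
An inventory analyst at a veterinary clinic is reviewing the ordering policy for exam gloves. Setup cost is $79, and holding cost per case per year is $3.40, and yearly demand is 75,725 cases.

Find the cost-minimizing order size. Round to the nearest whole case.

1,876 cases

2DS/H = 2·75,725·79/3.4 = 3,518,985.29
EOQ = √3,518,985.29 ≈ 1,875.90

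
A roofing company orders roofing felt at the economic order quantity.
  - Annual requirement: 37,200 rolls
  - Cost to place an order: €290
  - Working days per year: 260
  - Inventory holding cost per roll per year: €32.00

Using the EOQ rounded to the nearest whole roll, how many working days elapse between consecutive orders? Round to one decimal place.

2DS/H = 2·37,200·290/32 = 674,250.00
EOQ = √674,250.00 ≈ 821.13 → Q = 821 rolls
Cycle time = (working days × Q)/D = (260 × 821) / 37,200 = 5.738 days

5.7 days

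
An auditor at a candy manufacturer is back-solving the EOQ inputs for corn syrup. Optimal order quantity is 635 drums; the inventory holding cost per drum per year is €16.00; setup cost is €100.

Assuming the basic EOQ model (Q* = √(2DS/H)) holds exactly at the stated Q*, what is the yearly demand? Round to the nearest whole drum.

32,258 drums per year

EOQ relation: Q² = 2DS/H, so rearrange for the unknown.
D = Q²H / (2S) = 635² × 16 / (2 × 100) = 32,258.00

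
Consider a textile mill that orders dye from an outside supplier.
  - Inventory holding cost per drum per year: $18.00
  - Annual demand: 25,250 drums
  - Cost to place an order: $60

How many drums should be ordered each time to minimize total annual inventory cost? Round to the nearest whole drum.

410 drums

Q* = √(2·D·S / H) = √(2·25,250·60 / 18) = √168,333.3 ≈ 410.28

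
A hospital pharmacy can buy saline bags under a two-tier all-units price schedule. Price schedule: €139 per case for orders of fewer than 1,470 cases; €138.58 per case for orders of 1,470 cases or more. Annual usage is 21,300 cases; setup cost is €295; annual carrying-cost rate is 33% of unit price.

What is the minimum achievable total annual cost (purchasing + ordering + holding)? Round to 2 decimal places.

€2,984,709.34

H₁ = 33%×€139 = €45.8700;  H₂ = 33%×€138.58 = €45.7314
EOQ₁ = √(2×21,300×295/45.8700) = 523.42  (< 1,470, feasible at tier 1)
EOQ₂ = √(2×21,300×295/45.7314) = 524.21  (< 1,470 → use Q = 1,470 at tier-2 price)
TC(tier 1 (EOQ₁), Q≈523.4) = €2,984,709.34
TC(tier 2, Q≈1,470.0) = €2,989,641.07
Minimum at tier 1 (EOQ₁): €2,984,709.34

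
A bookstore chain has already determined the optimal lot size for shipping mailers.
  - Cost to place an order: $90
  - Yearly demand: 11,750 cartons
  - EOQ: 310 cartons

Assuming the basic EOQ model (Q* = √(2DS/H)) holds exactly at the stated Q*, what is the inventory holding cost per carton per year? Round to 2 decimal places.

From Q* = √(2DS/H) ⇒ Q*² = 2DS/H.
H = 2DS / Q² = 2 × 11,750 × 90 / 310² = 22.0083

$22.01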